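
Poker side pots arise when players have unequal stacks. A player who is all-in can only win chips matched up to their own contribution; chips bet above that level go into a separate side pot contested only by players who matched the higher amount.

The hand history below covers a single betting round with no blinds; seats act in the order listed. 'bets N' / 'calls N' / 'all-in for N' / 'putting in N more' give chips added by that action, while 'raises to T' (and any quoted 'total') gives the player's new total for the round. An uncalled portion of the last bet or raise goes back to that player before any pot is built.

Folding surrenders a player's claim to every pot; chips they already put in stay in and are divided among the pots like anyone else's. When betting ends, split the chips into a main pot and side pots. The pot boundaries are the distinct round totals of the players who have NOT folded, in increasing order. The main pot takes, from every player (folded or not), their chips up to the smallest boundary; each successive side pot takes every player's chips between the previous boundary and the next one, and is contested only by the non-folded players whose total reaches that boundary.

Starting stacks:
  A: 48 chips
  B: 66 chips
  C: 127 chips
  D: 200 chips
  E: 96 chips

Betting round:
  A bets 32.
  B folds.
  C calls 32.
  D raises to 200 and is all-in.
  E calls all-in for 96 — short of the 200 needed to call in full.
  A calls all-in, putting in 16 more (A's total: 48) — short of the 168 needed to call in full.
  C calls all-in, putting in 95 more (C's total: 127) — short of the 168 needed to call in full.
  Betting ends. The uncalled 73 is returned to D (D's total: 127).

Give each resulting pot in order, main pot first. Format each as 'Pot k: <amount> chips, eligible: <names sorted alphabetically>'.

Contributions (after 73 returned to D): A=48, C=127, D=127, E=96
Folded: B
Pot levels (distinct totals of non-folded players): 48, 96, 127
Layer 1-48: 48 each from A, C, D, E = 48*4 = 192 chips; eligible A, C, D, E
Layer 49-96: 48 each from C, D, E = 48*3 = 144 chips; eligible C, D, E
Layer 97-127: 31 each from C, D = 31*2 = 62 chips; eligible C, D

Pot 1: 192 chips, eligible: A, C, D, E
Pot 2: 144 chips, eligible: C, D, E
Pot 3: 62 chips, eligible: C, D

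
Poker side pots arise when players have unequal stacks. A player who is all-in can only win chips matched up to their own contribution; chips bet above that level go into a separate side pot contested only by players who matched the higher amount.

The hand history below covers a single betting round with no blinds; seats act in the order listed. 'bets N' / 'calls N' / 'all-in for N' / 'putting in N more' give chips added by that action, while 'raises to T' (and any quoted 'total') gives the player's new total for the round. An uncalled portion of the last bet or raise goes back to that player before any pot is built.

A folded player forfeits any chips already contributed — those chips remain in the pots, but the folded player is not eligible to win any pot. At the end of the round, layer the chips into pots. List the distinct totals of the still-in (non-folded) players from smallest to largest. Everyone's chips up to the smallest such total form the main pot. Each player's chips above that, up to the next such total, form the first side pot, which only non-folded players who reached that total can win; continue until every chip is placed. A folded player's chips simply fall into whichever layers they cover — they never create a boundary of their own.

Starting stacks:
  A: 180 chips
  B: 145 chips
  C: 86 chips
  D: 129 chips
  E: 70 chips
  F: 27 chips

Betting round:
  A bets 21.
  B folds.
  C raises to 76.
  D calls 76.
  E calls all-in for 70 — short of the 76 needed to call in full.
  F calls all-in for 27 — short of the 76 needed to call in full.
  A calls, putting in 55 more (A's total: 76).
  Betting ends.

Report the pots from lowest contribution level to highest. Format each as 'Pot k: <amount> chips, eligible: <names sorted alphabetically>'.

Contributions: A=76, C=76, D=76, E=70, F=27
Folded: B
Pot levels (distinct totals of non-folded players): 27, 70, 76
Layer 1-27: 27 each from A, C, D, E, F = 27*5 = 135 chips; eligible A, C, D, E, F
Layer 28-70: 43 each from A, C, D, E = 43*4 = 172 chips; eligible A, C, D, E
Layer 71-76: 6 each from A, C, D = 6*3 = 18 chips; eligible A, C, D

Pot 1: 135 chips, eligible: A, C, D, E, F
Pot 2: 172 chips, eligible: A, C, D, E
Pot 3: 18 chips, eligible: A, C, D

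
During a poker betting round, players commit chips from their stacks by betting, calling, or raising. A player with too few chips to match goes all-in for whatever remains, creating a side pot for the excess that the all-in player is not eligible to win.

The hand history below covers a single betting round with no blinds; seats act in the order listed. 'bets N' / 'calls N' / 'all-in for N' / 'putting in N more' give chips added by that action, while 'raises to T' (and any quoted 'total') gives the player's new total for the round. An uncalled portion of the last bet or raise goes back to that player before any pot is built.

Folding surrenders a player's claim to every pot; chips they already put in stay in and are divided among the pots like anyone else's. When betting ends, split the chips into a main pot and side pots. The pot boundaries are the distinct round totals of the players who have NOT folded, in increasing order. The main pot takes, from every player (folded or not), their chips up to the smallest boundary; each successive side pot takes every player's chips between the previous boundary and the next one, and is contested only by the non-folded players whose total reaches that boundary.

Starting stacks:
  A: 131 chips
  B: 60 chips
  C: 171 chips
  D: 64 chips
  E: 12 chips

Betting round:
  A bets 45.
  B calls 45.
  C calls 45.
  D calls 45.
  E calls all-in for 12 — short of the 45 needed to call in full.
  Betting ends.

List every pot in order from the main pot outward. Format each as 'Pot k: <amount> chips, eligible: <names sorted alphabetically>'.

Pot 1: 60 chips, eligible: A, B, C, D, E
Pot 2: 132 chips, eligible: A, B, C, D

Derivation:
Contributions: A=45, B=45, C=45, D=45, E=12
Pot levels (distinct totals of non-folded players): 12, 45
Layer 1-12: 12 each from A, B, C, D, E = 12*5 = 60 chips; eligible A, B, C, D, E
Layer 13-45: 33 each from A, B, C, D = 33*4 = 132 chips; eligible A, B, C, D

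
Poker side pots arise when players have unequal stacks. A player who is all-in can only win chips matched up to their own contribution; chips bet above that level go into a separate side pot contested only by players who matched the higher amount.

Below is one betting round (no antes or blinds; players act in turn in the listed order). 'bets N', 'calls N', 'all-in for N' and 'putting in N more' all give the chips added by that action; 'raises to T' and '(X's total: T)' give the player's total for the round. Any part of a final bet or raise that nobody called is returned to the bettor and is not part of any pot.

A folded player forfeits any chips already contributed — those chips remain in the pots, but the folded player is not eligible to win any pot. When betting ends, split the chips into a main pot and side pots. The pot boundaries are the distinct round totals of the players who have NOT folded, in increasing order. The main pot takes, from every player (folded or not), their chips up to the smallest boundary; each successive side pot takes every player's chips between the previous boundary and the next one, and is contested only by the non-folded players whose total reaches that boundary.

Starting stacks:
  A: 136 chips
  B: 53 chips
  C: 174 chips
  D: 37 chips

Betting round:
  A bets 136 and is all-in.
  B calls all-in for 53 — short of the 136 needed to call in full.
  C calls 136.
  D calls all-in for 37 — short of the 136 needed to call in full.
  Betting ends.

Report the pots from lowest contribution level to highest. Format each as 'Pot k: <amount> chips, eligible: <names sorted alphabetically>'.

Contributions: A=136, B=53, C=136, D=37
Pot levels (distinct totals of non-folded players): 37, 53, 136
Layer 1-37: 37 each from A, B, C, D = 37*4 = 148 chips; eligible A, B, C, D
Layer 38-53: 16 each from A, B, C = 16*3 = 48 chips; eligible A, B, C
Layer 54-136: 83 each from A, C = 83*2 = 166 chips; eligible A, C

Pot 1: 148 chips, eligible: A, B, C, D
Pot 2: 48 chips, eligible: A, B, C
Pot 3: 166 chips, eligible: A, C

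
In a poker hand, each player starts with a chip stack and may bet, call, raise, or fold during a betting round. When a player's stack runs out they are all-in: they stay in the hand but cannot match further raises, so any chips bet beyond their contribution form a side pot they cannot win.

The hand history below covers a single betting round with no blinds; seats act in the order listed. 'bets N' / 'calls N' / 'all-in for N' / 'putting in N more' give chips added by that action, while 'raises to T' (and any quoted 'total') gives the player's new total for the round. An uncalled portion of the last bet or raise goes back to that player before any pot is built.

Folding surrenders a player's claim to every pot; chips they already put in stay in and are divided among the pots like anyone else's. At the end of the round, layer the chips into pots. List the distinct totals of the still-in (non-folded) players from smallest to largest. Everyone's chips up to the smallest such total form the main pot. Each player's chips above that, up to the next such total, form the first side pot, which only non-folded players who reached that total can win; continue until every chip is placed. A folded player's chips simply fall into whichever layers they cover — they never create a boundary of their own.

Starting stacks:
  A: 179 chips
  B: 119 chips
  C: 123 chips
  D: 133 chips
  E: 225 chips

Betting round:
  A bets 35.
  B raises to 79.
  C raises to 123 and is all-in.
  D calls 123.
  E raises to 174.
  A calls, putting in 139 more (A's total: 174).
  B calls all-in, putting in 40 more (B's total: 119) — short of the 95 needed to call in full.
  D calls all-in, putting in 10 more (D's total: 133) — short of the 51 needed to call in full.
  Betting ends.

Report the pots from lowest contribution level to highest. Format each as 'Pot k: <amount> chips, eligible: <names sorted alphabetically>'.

Contributions: A=174, B=119, C=123, D=133, E=174
Pot levels (distinct totals of non-folded players): 119, 123, 133, 174
Layer 1-119: 119 each from A, B, C, D, E = 119*5 = 595 chips; eligible A, B, C, D, E
Layer 120-123: 4 each from A, C, D, E = 4*4 = 16 chips; eligible A, C, D, E
Layer 124-133: 10 each from A, D, E = 10*3 = 30 chips; eligible A, D, E
Layer 134-174: 41 each from A, E = 41*2 = 82 chips; eligible A, E

Pot 1: 595 chips, eligible: A, B, C, D, E
Pot 2: 16 chips, eligible: A, C, D, E
Pot 3: 30 chips, eligible: A, D, E
Pot 4: 82 chips, eligible: A, E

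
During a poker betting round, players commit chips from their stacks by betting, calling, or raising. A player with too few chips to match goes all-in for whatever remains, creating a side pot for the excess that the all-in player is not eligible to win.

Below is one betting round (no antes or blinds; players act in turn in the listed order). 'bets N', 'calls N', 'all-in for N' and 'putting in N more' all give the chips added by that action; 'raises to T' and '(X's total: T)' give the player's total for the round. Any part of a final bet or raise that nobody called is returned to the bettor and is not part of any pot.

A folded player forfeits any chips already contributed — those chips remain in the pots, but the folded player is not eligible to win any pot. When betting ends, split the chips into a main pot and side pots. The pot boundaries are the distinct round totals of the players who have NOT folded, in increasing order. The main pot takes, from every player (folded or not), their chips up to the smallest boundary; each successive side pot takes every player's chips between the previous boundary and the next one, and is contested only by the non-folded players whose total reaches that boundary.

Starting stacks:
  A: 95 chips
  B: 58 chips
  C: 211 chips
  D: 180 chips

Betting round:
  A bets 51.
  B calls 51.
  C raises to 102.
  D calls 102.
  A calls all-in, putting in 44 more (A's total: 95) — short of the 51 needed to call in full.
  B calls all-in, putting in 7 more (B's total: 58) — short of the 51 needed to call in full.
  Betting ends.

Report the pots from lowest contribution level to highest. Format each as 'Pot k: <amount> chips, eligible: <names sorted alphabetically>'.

Pot 1: 232 chips, eligible: A, B, C, D
Pot 2: 111 chips, eligible: A, C, D
Pot 3: 14 chips, eligible: C, D

Derivation:
Contributions: A=95, B=58, C=102, D=102
Pot levels (distinct totals of non-folded players): 58, 95, 102
Layer 1-58: 58 each from A, B, C, D = 58*4 = 232 chips; eligible A, B, C, D
Layer 59-95: 37 each from A, C, D = 37*3 = 111 chips; eligible A, C, D
Layer 96-102: 7 each from C, D = 7*2 = 14 chips; eligible C, D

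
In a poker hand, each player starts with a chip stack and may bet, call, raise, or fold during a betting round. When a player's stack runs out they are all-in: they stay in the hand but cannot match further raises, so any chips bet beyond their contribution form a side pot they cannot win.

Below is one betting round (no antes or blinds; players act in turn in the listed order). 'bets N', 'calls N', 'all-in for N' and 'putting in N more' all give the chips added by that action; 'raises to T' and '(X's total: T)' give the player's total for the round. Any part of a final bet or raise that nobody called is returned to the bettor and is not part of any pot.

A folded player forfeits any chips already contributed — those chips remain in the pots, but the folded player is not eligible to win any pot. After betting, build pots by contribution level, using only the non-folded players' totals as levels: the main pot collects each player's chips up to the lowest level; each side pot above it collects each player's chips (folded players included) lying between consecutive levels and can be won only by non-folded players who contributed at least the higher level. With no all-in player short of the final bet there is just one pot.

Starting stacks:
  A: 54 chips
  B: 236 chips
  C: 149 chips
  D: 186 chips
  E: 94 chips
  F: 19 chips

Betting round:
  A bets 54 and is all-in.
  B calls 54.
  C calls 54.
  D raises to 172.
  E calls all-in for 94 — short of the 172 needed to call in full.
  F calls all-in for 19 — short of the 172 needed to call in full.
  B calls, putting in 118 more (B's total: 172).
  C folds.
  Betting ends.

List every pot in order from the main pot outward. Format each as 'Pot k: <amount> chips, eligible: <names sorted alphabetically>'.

Pot 1: 114 chips, eligible: A, B, D, E, F
Pot 2: 175 chips, eligible: A, B, D, E
Pot 3: 120 chips, eligible: B, D, E
Pot 4: 156 chips, eligible: B, D

Derivation:
Contributions: A=54, B=172, C=54, D=172, E=94, F=19
Folded: C
Pot levels (distinct totals of non-folded players): 19, 54, 94, 172
Layer 1-19: 19 each from A, B, C, D, E, F = 19*6 = 114 chips; eligible A, B, D, E, F
Layer 20-54: 35 each from A, B, C, D, E = 35*5 = 175 chips; eligible A, B, D, E
Layer 55-94: 40 each from B, D, E = 40*3 = 120 chips; eligible B, D, E
Layer 95-172: 78 each from B, D = 78*2 = 156 chips; eligible B, D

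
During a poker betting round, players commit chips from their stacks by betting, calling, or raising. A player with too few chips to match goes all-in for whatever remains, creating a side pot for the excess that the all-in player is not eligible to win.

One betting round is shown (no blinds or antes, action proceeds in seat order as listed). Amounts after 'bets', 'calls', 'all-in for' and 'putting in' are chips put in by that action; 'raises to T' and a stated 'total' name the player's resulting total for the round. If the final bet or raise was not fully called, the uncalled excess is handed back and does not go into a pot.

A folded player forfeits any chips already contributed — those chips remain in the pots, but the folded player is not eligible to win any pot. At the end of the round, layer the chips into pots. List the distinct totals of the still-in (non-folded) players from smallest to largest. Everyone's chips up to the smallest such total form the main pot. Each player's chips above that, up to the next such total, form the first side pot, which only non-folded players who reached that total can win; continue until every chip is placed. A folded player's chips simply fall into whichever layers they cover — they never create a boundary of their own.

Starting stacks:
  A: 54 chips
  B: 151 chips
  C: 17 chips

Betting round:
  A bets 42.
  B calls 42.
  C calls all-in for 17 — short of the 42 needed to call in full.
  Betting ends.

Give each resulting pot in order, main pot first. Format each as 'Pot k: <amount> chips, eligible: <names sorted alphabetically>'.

Pot 1: 51 chips, eligible: A, B, C
Pot 2: 50 chips, eligible: A, B

Derivation:
Contributions: A=42, B=42, C=17
Pot levels (distinct totals of non-folded players): 17, 42
Layer 1-17: 17 each from A, B, C = 17*3 = 51 chips; eligible A, B, C
Layer 18-42: 25 each from A, B = 25*2 = 50 chips; eligible A, B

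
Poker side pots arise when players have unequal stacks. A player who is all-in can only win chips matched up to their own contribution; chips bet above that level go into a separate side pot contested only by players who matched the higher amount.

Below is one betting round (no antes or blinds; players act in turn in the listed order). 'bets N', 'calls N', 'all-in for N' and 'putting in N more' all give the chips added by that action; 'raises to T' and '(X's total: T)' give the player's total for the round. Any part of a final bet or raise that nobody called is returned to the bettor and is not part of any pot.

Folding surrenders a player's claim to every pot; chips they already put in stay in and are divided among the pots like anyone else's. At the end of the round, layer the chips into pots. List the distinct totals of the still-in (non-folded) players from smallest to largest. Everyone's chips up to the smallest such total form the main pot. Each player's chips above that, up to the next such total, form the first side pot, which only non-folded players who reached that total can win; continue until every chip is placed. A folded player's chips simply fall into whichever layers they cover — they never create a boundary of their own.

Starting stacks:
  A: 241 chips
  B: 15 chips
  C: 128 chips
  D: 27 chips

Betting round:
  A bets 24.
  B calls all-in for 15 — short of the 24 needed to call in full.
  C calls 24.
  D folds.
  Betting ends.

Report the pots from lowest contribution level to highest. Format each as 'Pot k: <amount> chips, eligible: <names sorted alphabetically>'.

Pot 1: 45 chips, eligible: A, B, C
Pot 2: 18 chips, eligible: A, C

Derivation:
Contributions: A=24, B=15, C=24
Folded: D
Pot levels (distinct totals of non-folded players): 15, 24
Layer 1-15: 15 each from A, B, C = 15*3 = 45 chips; eligible A, B, C
Layer 16-24: 9 each from A, C = 9*2 = 18 chips; eligible A, C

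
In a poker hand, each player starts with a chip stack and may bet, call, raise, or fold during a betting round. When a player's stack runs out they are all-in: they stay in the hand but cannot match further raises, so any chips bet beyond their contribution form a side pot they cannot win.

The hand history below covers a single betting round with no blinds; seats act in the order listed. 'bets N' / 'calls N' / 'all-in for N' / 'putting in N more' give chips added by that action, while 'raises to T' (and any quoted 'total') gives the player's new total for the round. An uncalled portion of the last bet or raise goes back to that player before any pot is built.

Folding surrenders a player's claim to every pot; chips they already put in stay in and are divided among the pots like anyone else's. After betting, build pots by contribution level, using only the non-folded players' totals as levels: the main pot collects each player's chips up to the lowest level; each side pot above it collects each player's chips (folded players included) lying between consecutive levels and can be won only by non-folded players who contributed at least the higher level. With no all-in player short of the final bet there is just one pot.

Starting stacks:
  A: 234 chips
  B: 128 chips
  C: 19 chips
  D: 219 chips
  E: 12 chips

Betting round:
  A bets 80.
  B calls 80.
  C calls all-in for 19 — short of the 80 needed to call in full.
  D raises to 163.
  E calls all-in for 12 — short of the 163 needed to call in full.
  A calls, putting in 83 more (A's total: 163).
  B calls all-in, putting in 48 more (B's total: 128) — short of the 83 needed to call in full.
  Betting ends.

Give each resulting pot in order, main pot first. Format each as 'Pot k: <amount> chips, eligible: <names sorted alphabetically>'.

Contributions: A=163, B=128, C=19, D=163, E=12
Pot levels (distinct totals of non-folded players): 12, 19, 128, 163
Layer 1-12: 12 each from A, B, C, D, E = 12*5 = 60 chips; eligible A, B, C, D, E
Layer 13-19: 7 each from A, B, C, D = 7*4 = 28 chips; eligible A, B, C, D
Layer 20-128: 109 each from A, B, D = 109*3 = 327 chips; eligible A, B, D
Layer 129-163: 35 each from A, D = 35*2 = 70 chips; eligible A, D

Pot 1: 60 chips, eligible: A, B, C, D, E
Pot 2: 28 chips, eligible: A, B, C, D
Pot 3: 327 chips, eligible: A, B, D
Pot 4: 70 chips, eligible: A, D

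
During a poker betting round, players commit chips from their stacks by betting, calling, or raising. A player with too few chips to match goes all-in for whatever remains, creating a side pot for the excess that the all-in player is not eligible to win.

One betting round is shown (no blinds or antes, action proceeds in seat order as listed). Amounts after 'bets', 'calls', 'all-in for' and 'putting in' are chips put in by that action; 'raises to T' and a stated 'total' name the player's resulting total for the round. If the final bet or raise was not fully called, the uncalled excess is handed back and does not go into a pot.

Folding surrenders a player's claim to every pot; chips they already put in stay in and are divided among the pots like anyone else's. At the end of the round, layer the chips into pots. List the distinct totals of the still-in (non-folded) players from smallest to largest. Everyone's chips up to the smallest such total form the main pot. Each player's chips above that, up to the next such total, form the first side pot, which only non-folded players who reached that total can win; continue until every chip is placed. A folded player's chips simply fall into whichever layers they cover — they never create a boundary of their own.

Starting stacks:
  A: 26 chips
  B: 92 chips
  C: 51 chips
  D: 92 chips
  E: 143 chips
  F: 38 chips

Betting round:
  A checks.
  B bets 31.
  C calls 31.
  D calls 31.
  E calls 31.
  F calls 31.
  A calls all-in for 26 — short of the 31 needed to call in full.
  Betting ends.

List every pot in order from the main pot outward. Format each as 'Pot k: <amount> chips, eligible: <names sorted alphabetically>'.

Pot 1: 156 chips, eligible: A, B, C, D, E, F
Pot 2: 25 chips, eligible: B, C, D, E, F

Derivation:
Contributions: A=26, B=31, C=31, D=31, E=31, F=31
Pot levels (distinct totals of non-folded players): 26, 31
Layer 1-26: 26 each from A, B, C, D, E, F = 26*6 = 156 chips; eligible A, B, C, D, E, F
Layer 27-31: 5 each from B, C, D, E, F = 5*5 = 25 chips; eligible B, C, D, E, F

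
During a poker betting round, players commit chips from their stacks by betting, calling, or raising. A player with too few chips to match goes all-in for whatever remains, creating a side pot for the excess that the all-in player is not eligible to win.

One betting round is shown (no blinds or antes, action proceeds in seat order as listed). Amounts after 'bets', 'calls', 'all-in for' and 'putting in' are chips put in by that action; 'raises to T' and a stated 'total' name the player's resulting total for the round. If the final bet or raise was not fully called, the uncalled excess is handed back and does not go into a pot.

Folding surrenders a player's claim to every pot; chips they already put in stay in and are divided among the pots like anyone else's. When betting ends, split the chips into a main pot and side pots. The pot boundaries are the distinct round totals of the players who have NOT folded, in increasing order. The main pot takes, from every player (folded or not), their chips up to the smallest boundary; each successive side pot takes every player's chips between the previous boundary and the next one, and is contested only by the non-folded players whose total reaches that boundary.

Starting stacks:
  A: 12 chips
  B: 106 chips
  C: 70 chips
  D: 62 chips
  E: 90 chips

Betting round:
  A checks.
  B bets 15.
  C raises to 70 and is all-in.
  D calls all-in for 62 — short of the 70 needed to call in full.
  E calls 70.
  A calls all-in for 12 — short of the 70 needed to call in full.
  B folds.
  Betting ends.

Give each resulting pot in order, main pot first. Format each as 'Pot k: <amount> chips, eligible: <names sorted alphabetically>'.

Contributions: A=12, B=15, C=70, D=62, E=70
Folded: B
Pot levels (distinct totals of non-folded players): 12, 62, 70
Layer 1-12: 12 each from A, B, C, D, E = 12*5 = 60 chips; eligible A, C, D, E
Layer 13-62: B 3 + C 50 + D 50 + E 50 = 153 chips; eligible C, D, E
Layer 63-70: 8 each from C, E = 8*2 = 16 chips; eligible C, E

Pot 1: 60 chips, eligible: A, C, D, E
Pot 2: 153 chips, eligible: C, D, E
Pot 3: 16 chips, eligible: C, E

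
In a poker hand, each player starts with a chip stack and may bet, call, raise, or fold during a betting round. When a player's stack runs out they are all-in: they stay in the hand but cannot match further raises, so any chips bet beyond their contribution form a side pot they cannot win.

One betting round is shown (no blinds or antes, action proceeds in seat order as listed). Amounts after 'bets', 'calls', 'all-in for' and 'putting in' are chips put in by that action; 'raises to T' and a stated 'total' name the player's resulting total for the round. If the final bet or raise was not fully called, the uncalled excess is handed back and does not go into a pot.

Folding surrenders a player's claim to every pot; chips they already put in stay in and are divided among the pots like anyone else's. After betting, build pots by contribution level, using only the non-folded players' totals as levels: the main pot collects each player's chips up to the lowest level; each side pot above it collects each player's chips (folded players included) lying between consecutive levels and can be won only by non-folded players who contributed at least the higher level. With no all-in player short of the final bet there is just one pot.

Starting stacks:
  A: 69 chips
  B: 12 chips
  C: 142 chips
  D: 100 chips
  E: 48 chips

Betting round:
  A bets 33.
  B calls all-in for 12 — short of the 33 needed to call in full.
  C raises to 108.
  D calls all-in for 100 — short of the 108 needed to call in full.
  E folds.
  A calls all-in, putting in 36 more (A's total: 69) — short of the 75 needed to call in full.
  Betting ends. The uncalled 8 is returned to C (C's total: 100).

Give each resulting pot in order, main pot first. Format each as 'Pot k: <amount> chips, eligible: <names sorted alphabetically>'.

Contributions (after 8 returned to C): A=69, B=12, C=100, D=100
Folded: E
Pot levels (distinct totals of non-folded players): 12, 69, 100
Layer 1-12: 12 each from A, B, C, D = 12*4 = 48 chips; eligible A, B, C, D
Layer 13-69: 57 each from A, C, D = 57*3 = 171 chips; eligible A, C, D
Layer 70-100: 31 each from C, D = 31*2 = 62 chips; eligible C, D

Pot 1: 48 chips, eligible: A, B, C, D
Pot 2: 171 chips, eligible: A, C, D
Pot 3: 62 chips, eligible: C, D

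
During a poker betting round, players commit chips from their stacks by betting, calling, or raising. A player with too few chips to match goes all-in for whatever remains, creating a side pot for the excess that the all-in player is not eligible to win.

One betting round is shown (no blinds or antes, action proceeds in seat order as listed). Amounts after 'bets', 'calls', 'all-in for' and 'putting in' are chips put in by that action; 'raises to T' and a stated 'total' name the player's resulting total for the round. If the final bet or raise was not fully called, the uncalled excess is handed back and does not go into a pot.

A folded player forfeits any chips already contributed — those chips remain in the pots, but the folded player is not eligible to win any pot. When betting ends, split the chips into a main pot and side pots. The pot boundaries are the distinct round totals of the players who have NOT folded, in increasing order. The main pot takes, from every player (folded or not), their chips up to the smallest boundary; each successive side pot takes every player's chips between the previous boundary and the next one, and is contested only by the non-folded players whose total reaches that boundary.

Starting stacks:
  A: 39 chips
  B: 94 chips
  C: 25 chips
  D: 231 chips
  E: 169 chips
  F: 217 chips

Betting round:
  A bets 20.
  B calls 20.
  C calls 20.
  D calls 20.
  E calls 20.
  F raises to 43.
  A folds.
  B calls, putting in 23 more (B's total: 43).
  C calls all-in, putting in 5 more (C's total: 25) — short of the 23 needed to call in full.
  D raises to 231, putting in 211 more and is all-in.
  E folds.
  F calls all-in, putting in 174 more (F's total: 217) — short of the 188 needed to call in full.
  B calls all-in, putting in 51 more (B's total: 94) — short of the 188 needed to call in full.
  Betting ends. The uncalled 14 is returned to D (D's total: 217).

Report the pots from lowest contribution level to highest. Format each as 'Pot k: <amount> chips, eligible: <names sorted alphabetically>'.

Pot 1: 140 chips, eligible: B, C, D, F
Pot 2: 207 chips, eligible: B, D, F
Pot 3: 246 chips, eligible: D, F

Derivation:
Contributions (after 14 returned to D): A=20, B=94, C=25, D=217, E=20, F=217
Folded: A, E
Pot levels (distinct totals of non-folded players): 25, 94, 217
Layer 1-25: A 20 + B 25 + C 25 + D 25 + E 20 + F 25 = 140 chips; eligible B, C, D, F
Layer 26-94: 69 each from B, D, F = 69*3 = 207 chips; eligible B, D, F
Layer 95-217: 123 each from D, F = 123*2 = 246 chips; eligible D, F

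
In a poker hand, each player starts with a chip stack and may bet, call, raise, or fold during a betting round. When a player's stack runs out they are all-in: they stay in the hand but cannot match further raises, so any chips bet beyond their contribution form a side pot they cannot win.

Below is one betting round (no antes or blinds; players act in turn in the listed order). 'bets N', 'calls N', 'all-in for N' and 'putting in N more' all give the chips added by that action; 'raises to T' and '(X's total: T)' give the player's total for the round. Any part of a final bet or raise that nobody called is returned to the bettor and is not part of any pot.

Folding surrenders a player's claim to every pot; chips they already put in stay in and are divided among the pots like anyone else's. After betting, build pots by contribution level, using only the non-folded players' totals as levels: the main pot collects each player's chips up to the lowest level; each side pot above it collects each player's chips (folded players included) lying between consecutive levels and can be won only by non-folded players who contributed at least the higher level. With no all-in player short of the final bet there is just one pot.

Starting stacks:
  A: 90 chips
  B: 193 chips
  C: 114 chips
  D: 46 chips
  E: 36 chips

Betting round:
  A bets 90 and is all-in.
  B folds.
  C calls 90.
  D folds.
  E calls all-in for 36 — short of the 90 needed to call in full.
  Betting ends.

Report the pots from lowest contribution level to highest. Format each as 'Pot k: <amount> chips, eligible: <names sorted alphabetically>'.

Contributions: A=90, C=90, E=36
Folded: B, D
Pot levels (distinct totals of non-folded players): 36, 90
Layer 1-36: 36 each from A, C, E = 36*3 = 108 chips; eligible A, C, E
Layer 37-90: 54 each from A, C = 54*2 = 108 chips; eligible A, C

Pot 1: 108 chips, eligible: A, C, E
Pot 2: 108 chips, eligible: A, C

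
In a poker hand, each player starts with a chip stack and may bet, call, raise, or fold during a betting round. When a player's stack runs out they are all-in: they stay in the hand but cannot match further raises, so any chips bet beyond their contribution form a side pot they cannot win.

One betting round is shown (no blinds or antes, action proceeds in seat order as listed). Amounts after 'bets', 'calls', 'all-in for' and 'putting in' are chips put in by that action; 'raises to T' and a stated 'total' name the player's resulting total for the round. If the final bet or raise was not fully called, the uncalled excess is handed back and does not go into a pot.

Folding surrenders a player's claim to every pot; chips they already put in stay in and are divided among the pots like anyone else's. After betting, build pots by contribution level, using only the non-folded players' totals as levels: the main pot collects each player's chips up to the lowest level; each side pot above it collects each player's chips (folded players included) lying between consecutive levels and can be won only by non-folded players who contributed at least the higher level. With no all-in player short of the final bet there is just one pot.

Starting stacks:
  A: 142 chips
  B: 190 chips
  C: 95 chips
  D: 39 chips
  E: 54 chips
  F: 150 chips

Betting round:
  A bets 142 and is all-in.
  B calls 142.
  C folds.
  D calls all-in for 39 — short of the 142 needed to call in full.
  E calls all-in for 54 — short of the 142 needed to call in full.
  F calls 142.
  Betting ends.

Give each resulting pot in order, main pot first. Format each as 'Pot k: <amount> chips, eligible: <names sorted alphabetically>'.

Contributions: A=142, B=142, D=39, E=54, F=142
Folded: C
Pot levels (distinct totals of non-folded players): 39, 54, 142
Layer 1-39: 39 each from A, B, D, E, F = 39*5 = 195 chips; eligible A, B, D, E, F
Layer 40-54: 15 each from A, B, E, F = 15*4 = 60 chips; eligible A, B, E, F
Layer 55-142: 88 each from A, B, F = 88*3 = 264 chips; eligible A, B, F

Pot 1: 195 chips, eligible: A, B, D, E, F
Pot 2: 60 chips, eligible: A, B, E, F
Pot 3: 264 chips, eligible: A, B, F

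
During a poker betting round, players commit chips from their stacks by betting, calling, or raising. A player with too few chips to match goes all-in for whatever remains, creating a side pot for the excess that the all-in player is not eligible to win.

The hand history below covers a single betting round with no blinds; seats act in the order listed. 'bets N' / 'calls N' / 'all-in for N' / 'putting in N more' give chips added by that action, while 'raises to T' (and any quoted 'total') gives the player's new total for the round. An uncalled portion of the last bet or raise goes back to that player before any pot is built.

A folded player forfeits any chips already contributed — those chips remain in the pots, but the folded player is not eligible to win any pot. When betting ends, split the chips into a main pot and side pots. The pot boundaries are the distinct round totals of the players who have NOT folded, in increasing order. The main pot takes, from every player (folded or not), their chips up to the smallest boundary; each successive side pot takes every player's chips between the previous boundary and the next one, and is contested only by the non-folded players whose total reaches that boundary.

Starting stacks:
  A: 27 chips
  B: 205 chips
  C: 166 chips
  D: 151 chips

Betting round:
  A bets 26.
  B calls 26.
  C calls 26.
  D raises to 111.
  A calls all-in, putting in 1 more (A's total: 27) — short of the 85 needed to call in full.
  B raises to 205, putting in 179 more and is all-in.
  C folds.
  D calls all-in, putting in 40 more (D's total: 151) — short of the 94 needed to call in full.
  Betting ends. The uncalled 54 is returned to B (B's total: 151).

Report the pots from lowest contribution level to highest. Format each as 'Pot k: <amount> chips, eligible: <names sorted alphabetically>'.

Contributions (after 54 returned to B): A=27, B=151, C=26, D=151
Folded: C
Pot levels (distinct totals of non-folded players): 27, 151
Layer 1-27: A 27 + B 27 + C 26 + D 27 = 107 chips; eligible A, B, D
Layer 28-151: 124 each from B, D = 124*2 = 248 chips; eligible B, D

Pot 1: 107 chips, eligible: A, B, D
Pot 2: 248 chips, eligible: B, D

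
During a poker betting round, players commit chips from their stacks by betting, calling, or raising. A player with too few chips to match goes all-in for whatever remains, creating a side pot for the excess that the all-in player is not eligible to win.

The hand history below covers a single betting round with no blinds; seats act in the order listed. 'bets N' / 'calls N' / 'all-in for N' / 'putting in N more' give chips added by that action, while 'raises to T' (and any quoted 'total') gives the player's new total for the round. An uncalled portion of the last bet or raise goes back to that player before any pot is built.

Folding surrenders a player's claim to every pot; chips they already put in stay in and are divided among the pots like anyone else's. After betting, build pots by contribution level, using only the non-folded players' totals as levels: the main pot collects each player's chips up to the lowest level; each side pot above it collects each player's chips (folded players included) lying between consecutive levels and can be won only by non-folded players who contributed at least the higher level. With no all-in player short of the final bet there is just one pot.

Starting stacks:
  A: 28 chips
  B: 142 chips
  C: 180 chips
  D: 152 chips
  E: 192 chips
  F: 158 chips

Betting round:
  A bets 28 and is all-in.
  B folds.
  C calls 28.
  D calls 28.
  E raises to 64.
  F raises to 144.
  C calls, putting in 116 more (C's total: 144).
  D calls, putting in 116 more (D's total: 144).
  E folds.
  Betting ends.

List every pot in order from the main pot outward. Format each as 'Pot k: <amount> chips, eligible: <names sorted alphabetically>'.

Pot 1: 140 chips, eligible: A, C, D, F
Pot 2: 384 chips, eligible: C, D, F

Derivation:
Contributions: A=28, C=144, D=144, E=64, F=144
Folded: B, E
Pot levels (distinct totals of non-folded players): 28, 144
Layer 1-28: 28 each from A, C, D, E, F = 28*5 = 140 chips; eligible A, C, D, F
Layer 29-144: C 116 + D 116 + E 36 + F 116 = 384 chips; eligible C, D, F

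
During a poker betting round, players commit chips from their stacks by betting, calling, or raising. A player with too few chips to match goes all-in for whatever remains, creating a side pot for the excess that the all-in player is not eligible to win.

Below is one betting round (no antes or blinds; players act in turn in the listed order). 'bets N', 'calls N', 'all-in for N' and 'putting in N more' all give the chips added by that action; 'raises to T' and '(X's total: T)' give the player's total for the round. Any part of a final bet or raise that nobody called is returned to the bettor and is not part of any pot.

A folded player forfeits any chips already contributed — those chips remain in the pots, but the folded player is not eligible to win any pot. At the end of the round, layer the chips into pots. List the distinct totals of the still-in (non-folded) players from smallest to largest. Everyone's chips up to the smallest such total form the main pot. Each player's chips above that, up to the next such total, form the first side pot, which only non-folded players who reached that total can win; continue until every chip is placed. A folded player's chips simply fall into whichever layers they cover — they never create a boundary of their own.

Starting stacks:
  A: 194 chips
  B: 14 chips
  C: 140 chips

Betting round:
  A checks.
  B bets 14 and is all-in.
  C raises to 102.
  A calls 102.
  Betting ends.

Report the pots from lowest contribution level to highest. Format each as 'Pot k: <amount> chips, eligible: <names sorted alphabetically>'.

Contributions: A=102, B=14, C=102
Pot levels (distinct totals of non-folded players): 14, 102
Layer 1-14: 14 each from A, B, C = 14*3 = 42 chips; eligible A, B, C
Layer 15-102: 88 each from A, C = 88*2 = 176 chips; eligible A, C

Pot 1: 42 chips, eligible: A, B, C
Pot 2: 176 chips, eligible: A, C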